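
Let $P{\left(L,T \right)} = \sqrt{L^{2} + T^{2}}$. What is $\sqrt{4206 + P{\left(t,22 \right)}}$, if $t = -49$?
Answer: $\sqrt{4206 + \sqrt{2885}} \approx 65.266$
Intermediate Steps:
$\sqrt{4206 + P{\left(t,22 \right)}} = \sqrt{4206 + \sqrt{\left(-49\right)^{2} + 22^{2}}} = \sqrt{4206 + \sqrt{2401 + 484}} = \sqrt{4206 + \sqrt{2885}}$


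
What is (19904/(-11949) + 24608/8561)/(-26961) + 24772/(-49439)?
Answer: -9760991649343180/19478867000726133 ≈ -0.50111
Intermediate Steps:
(19904/(-11949) + 24608/8561)/(-26961) + 24772/(-49439) = (19904*(-1/11949) + 24608*(1/8561))*(-1/26961) + 24772*(-1/49439) = (-19904/11949 + 24608/8561)*(-1/26961) - 24772/49439 = (17663264/14613627)*(-1/26961) - 24772/49439 = -17663264/393997997547 - 24772/49439 = -9760991649343180/19478867000726133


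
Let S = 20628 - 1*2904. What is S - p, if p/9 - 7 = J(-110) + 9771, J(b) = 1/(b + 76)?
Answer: -2389443/34 ≈ -70278.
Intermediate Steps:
J(b) = 1/(76 + b)
S = 17724 (S = 20628 - 2904 = 17724)
p = 2992059/34 (p = 63 + 9*(1/(76 - 110) + 9771) = 63 + 9*(1/(-34) + 9771) = 63 + 9*(-1/34 + 9771) = 63 + 9*(332213/34) = 63 + 2989917/34 = 2992059/34 ≈ 88002.)
S - p = 17724 - 1*2992059/34 = 17724 - 2992059/34 = -2389443/34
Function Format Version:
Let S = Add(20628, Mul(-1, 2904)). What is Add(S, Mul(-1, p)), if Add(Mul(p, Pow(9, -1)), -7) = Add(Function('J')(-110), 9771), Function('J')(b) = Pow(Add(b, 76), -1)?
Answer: Rational(-2389443, 34) ≈ -70278.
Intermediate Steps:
Function('J')(b) = Pow(Add(76, b), -1)
S = 17724 (S = Add(20628, -2904) = 17724)
p = Rational(2992059, 34) (p = Add(63, Mul(9, Add(Pow(Add(76, -110), -1), 9771))) = Add(63, Mul(9, Add(Pow(-34, -1), 9771))) = Add(63, Mul(9, Add(Rational(-1, 34), 9771))) = Add(63, Mul(9, Rational(332213, 34))) = Add(63, Rational(2989917, 34)) = Rational(2992059, 34) ≈ 88002.)
Add(S, Mul(-1, p)) = Add(17724, Mul(-1, Rational(2992059, 34))) = Add(17724, Rational(-2992059, 34)) = Rational(-2389443, 34)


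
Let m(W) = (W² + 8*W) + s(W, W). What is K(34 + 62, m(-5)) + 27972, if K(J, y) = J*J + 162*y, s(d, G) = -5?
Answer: 33948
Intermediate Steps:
m(W) = -5 + W² + 8*W (m(W) = (W² + 8*W) - 5 = -5 + W² + 8*W)
K(J, y) = J² + 162*y
K(34 + 62, m(-5)) + 27972 = ((34 + 62)² + 162*(-5 + (-5)² + 8*(-5))) + 27972 = (96² + 162*(-5 + 25 - 40)) + 27972 = (9216 + 162*(-20)) + 27972 = (9216 - 3240) + 27972 = 5976 + 27972 = 33948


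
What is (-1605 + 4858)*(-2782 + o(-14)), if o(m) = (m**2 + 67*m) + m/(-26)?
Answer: -149003665/13 ≈ -1.1462e+7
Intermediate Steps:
o(m) = m**2 + 1741*m/26 (o(m) = (m**2 + 67*m) + m*(-1/26) = (m**2 + 67*m) - m/26 = m**2 + 1741*m/26)
(-1605 + 4858)*(-2782 + o(-14)) = (-1605 + 4858)*(-2782 + (1/26)*(-14)*(1741 + 26*(-14))) = 3253*(-2782 + (1/26)*(-14)*(1741 - 364)) = 3253*(-2782 + (1/26)*(-14)*1377) = 3253*(-2782 - 9639/13) = 3253*(-45805/13) = -149003665/13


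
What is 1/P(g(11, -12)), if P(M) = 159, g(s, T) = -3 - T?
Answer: 1/159 ≈ 0.0062893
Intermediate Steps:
1/P(g(11, -12)) = 1/159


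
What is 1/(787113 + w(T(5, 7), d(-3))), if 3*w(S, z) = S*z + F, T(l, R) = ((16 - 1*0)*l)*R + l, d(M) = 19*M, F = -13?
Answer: 3/2329121 ≈ 1.2880e-6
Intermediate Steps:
T(l, R) = l + 16*R*l (T(l, R) = ((16 + 0)*l)*R + l = (16*l)*R + l = 16*R*l + l = l + 16*R*l)
w(S, z) = -13/3 + S*z/3 (w(S, z) = (S*z - 13)/3 = (-13 + S*z)/3 = -13/3 + S*z/3)
1/(787113 + w(T(5, 7), d(-3))) = 1/(787113 + (-13/3 + (5*(1 + 16*7))*(19*(-3))/3)) = 1/(787113 + (-13/3 + (1/3)*(5*(1 + 112))*(-57))) = 1/(787113 + (-13/3 + (1/3)*(5*113)*(-57))) = 1/(787113 + (-13/3 + (1/3)*565*(-57))) = 1/(787113 + (-13/3 - 10735)) = 1/(787113 - 32218/3) = 1/(2329121/3) = 3/2329121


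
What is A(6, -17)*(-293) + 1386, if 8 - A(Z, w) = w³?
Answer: -1440467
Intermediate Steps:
A(Z, w) = 8 - w³
A(6, -17)*(-293) + 1386 = (8 - 1*(-17)³)*(-293) + 1386 = (8 - 1*(-4913))*(-293) + 1386 = (8 + 4913)*(-293) + 1386 = 4921*(-293) + 1386 = -1441853 + 1386 = -1440467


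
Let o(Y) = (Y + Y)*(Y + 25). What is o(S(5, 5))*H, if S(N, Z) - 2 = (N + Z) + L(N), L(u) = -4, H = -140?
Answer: -73920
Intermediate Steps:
S(N, Z) = -2 + N + Z (S(N, Z) = 2 + ((N + Z) - 4) = 2 + (-4 + N + Z) = -2 + N + Z)
o(Y) = 2*Y*(25 + Y) (o(Y) = (2*Y)*(25 + Y) = 2*Y*(25 + Y))
o(S(5, 5))*H = (2*(-2 + 5 + 5)*(25 + (-2 + 5 + 5)))*(-140) = (2*8*(25 + 8))*(-140) = (2*8*33)*(-140) = 528*(-140) = -73920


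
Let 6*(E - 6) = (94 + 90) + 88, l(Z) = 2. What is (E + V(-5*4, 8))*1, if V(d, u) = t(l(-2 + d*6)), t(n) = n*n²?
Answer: 178/3 ≈ 59.333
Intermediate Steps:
t(n) = n³
V(d, u) = 8 (V(d, u) = 2³ = 8)
E = 154/3 (E = 6 + ((94 + 90) + 88)/6 = 6 + (184 + 88)/6 = 6 + (⅙)*272 = 6 + 136/3 = 154/3 ≈ 51.333)
(E + V(-5*4, 8))*1 = (154/3 + 8)*1 = (178/3)*1 = 178/3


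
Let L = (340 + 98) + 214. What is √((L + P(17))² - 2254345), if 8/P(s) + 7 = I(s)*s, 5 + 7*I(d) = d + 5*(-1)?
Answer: I*√45704929/5 ≈ 1352.1*I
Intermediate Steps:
I(d) = -10/7 + d/7 (I(d) = -5/7 + (d + 5*(-1))/7 = -5/7 + (d - 5)/7 = -5/7 + (-5 + d)/7 = -5/7 + (-5/7 + d/7) = -10/7 + d/7)
L = 652 (L = 438 + 214 = 652)
P(s) = 8/(-7 + s*(-10/7 + s/7)) (P(s) = 8/(-7 + (-10/7 + s/7)*s) = 8/(-7 + s*(-10/7 + s/7)))
√((L + P(17))² - 2254345) = √((652 + 56/(-49 + 17*(-10 + 17)))² - 2254345) = √((652 + 56/(-49 + 17*7))² - 2254345) = √((652 + 56/(-49 + 119))² - 2254345) = √((652 + 56/70)² - 2254345) = √((652 + 56*(1/70))² - 2254345) = √((652 + ⅘)² - 2254345) = √((3264/5)² - 2254345) = √(10653696/25 - 2254345) = √(-45704929/25) = I*√45704929/5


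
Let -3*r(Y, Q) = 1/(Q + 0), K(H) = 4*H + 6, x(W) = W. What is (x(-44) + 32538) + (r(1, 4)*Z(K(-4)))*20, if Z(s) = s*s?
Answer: 96982/3 ≈ 32327.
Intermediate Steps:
K(H) = 6 + 4*H
r(Y, Q) = -1/(3*Q) (r(Y, Q) = -1/(3*(Q + 0)) = -1/(3*Q))
Z(s) = s²
(x(-44) + 32538) + (r(1, 4)*Z(K(-4)))*20 = (-44 + 32538) + ((-⅓/4)*(6 + 4*(-4))²)*20 = 32494 + ((-⅓*¼)*(6 - 16)²)*20 = 32494 - 1/12*(-10)²*20 = 32494 - 1/12*100*20 = 32494 - 25/3*20 = 32494 - 500/3 = 96982/3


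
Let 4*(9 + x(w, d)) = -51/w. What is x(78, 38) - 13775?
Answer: -1433553/104 ≈ -13784.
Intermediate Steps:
x(w, d) = -9 - 51/(4*w) (x(w, d) = -9 + (-51/w)/4 = -9 - 51/(4*w))
x(78, 38) - 13775 = (-9 - 51/4/78) - 13775 = (-9 - 51/4*1/78) - 13775 = (-9 - 17/104) - 13775 = -953/104 - 13775 = -1433553/104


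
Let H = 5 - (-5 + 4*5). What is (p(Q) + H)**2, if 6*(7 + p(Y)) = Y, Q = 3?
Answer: 1089/4 ≈ 272.25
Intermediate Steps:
p(Y) = -7 + Y/6
H = -10 (H = 5 - (-5 + 20) = 5 - 1*15 = 5 - 15 = -10)
(p(Q) + H)**2 = ((-7 + (1/6)*3) - 10)**2 = ((-7 + 1/2) - 10)**2 = (-13/2 - 10)**2 = (-33/2)**2 = 1089/4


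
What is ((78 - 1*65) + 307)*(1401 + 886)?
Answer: 731840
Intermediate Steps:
((78 - 1*65) + 307)*(1401 + 886) = ((78 - 65) + 307)*2287 = (13 + 307)*2287 = 320*2287 = 731840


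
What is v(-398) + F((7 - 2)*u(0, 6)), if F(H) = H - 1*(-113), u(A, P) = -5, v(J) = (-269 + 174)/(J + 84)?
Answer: 27727/314 ≈ 88.302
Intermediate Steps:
v(J) = -95/(84 + J)
F(H) = 113 + H (F(H) = H + 113 = 113 + H)
v(-398) + F((7 - 2)*u(0, 6)) = -95/(84 - 398) + (113 + (7 - 2)*(-5)) = -95/(-314) + (113 + 5*(-5)) = -95*(-1/314) + (113 - 25) = 95/314 + 88 = 27727/314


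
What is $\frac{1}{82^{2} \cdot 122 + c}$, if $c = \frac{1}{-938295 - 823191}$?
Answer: $\frac{1761486}{1444996287407} \approx 1.219 \cdot 10^{-6}$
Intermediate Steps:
$c = - \frac{1}{1761486}$ ($c = \frac{1}{-1761486} = - \frac{1}{1761486} \approx -5.677 \cdot 10^{-7}$)
$\frac{1}{82^{2} \cdot 122 + c} = \frac{1}{82^{2} \cdot 122 - \frac{1}{1761486}} = \frac{1}{6724 \cdot 122 - \frac{1}{1761486}} = \frac{1}{820328 - \frac{1}{1761486}} = \frac{1}{\frac{1444996287407}{1761486}} = \frac{1761486}{1444996287407}$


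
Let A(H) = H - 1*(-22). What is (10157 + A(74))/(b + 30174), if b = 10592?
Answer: 10253/40766 ≈ 0.25151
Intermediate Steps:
A(H) = 22 + H (A(H) = H + 22 = 22 + H)
(10157 + A(74))/(b + 30174) = (10157 + (22 + 74))/(10592 + 30174) = (10157 + 96)/40766 = 10253*(1/40766) = 10253/40766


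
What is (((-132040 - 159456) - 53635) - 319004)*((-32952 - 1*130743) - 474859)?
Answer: 424086060790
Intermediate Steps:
(((-132040 - 159456) - 53635) - 319004)*((-32952 - 1*130743) - 474859) = ((-291496 - 53635) - 319004)*((-32952 - 130743) - 474859) = (-345131 - 319004)*(-163695 - 474859) = -664135*(-638554) = 424086060790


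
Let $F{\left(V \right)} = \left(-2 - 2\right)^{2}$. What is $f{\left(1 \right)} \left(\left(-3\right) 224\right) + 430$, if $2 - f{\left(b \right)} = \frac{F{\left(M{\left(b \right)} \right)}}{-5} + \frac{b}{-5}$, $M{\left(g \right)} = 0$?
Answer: $- \frac{15994}{5} \approx -3198.8$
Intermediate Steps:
$F{\left(V \right)} = 16$ ($F{\left(V \right)} = \left(-4\right)^{2} = 16$)
$f{\left(b \right)} = \frac{26}{5} + \frac{b}{5}$ ($f{\left(b \right)} = 2 - \left(\frac{16}{-5} + \frac{b}{-5}\right) = 2 - \left(16 \left(- \frac{1}{5}\right) + b \left(- \frac{1}{5}\right)\right) = 2 - \left(- \frac{16}{5} - \frac{b}{5}\right) = 2 + \left(\frac{16}{5} + \frac{b}{5}\right) = \frac{26}{5} + \frac{b}{5}$)
$f{\left(1 \right)} \left(\left(-3\right) 224\right) + 430 = \left(\frac{26}{5} + \frac{1}{5} \cdot 1\right) \left(\left(-3\right) 224\right) + 430 = \left(\frac{26}{5} + \frac{1}{5}\right) \left(-672\right) + 430 = \frac{27}{5} \left(-672\right) + 430 = - \frac{18144}{5} + 430 = - \frac{15994}{5}$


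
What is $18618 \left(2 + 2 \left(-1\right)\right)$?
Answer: $0$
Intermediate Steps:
$18618 \left(2 + 2 \left(-1\right)\right) = 18618 \left(2 - 2\right) = 18618 \cdot 0 = 0$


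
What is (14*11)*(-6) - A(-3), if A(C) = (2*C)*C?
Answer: -942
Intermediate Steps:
A(C) = 2*C²
(14*11)*(-6) - A(-3) = (14*11)*(-6) - 2*(-3)² = 154*(-6) - 2*9 = -924 - 1*18 = -924 - 18 = -942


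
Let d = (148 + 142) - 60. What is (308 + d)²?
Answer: 289444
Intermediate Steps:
d = 230 (d = 290 - 60 = 230)
(308 + d)² = (308 + 230)² = 538² = 289444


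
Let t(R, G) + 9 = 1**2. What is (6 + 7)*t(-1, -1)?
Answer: -104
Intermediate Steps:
t(R, G) = -8 (t(R, G) = -9 + 1**2 = -9 + 1 = -8)
(6 + 7)*t(-1, -1) = (6 + 7)*(-8) = 13*(-8) = -104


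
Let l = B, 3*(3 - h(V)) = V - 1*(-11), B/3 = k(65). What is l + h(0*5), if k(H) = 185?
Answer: 1663/3 ≈ 554.33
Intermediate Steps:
B = 555 (B = 3*185 = 555)
h(V) = -⅔ - V/3 (h(V) = 3 - (V - 1*(-11))/3 = 3 - (V + 11)/3 = 3 - (11 + V)/3 = 3 + (-11/3 - V/3) = -⅔ - V/3)
l = 555
l + h(0*5) = 555 + (-⅔ - 0*5) = 555 + (-⅔ - ⅓*0) = 555 + (-⅔ + 0) = 555 - ⅔ = 1663/3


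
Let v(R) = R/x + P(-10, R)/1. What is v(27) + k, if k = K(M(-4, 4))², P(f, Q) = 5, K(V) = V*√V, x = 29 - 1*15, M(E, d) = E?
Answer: -799/14 ≈ -57.071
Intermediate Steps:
x = 14 (x = 29 - 15 = 14)
K(V) = V^(3/2)
k = -64 (k = ((-4)^(3/2))² = (-8*I)² = -64)
v(R) = 5 + R/14 (v(R) = R/14 + 5/1 = R*(1/14) + 5*1 = R/14 + 5 = 5 + R/14)
v(27) + k = (5 + (1/14)*27) - 64 = (5 + 27/14) - 64 = 97/14 - 64 = -799/14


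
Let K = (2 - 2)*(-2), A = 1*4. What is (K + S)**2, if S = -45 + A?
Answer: 1681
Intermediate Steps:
A = 4
K = 0 (K = 0*(-2) = 0)
S = -41 (S = -45 + 4 = -41)
(K + S)**2 = (0 - 41)**2 = (-41)**2 = 1681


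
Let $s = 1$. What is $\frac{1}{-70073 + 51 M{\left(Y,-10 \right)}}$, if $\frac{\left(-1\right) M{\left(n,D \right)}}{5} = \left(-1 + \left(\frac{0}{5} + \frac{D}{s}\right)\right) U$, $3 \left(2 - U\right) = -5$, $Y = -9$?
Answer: $- \frac{1}{59788} \approx -1.6726 \cdot 10^{-5}$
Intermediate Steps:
$U = \frac{11}{3}$ ($U = 2 - - \frac{5}{3} = 2 + \frac{5}{3} = \frac{11}{3} \approx 3.6667$)
$M{\left(n,D \right)} = \frac{55}{3} - \frac{55 D}{3}$ ($M{\left(n,D \right)} = - 5 \left(-1 + \left(\frac{0}{5} + \frac{D}{1}\right)\right) \frac{11}{3} = - 5 \left(-1 + \left(0 \cdot \frac{1}{5} + D 1\right)\right) \frac{11}{3} = - 5 \left(-1 + \left(0 + D\right)\right) \frac{11}{3} = - 5 \left(-1 + D\right) \frac{11}{3} = - 5 \left(- \frac{11}{3} + \frac{11 D}{3}\right) = \frac{55}{3} - \frac{55 D}{3}$)
$\frac{1}{-70073 + 51 M{\left(Y,-10 \right)}} = \frac{1}{-70073 + 51 \left(\frac{55}{3} - - \frac{550}{3}\right)} = \frac{1}{-70073 + 51 \left(\frac{55}{3} + \frac{550}{3}\right)} = \frac{1}{-70073 + 51 \cdot \frac{605}{3}} = \frac{1}{-70073 + 10285} = \frac{1}{-59788} = - \frac{1}{59788}$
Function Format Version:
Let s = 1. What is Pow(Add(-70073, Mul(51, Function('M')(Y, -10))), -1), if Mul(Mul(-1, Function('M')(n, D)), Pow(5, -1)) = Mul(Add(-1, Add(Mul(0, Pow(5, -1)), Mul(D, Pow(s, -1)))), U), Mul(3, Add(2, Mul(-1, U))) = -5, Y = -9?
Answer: Rational(-1, 59788) ≈ -1.6726e-5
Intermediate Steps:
U = Rational(11, 3) (U = Add(2, Mul(Rational(-1, 3), -5)) = Add(2, Rational(5, 3)) = Rational(11, 3) ≈ 3.6667)
Function('M')(n, D) = Add(Rational(55, 3), Mul(Rational(-55, 3), D)) (Function('M')(n, D) = Mul(-5, Mul(Add(-1, Add(Mul(0, Pow(5, -1)), Mul(D, Pow(1, -1)))), Rational(11, 3))) = Mul(-5, Mul(Add(-1, Add(Mul(0, Rational(1, 5)), Mul(D, 1))), Rational(11, 3))) = Mul(-5, Mul(Add(-1, Add(0, D)), Rational(11, 3))) = Mul(-5, Mul(Add(-1, D), Rational(11, 3))) = Mul(-5, Add(Rational(-11, 3), Mul(Rational(11, 3), D))) = Add(Rational(55, 3), Mul(Rational(-55, 3), D)))
Pow(Add(-70073, Mul(51, Function('M')(Y, -10))), -1) = Pow(Add(-70073, Mul(51, Add(Rational(55, 3), Mul(Rational(-55, 3), -10)))), -1) = Pow(Add(-70073, Mul(51, Add(Rational(55, 3), Rational(550, 3)))), -1) = Pow(Add(-70073, Mul(51, Rational(605, 3))), -1) = Pow(Add(-70073, 10285), -1) = Pow(-59788, -1) = Rational(-1, 59788)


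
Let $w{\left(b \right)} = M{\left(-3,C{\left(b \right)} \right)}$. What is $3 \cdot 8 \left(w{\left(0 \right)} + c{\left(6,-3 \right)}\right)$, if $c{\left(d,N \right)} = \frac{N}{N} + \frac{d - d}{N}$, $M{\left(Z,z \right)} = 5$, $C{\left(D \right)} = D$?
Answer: $144$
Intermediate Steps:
$c{\left(d,N \right)} = 1$ ($c{\left(d,N \right)} = 1 + \frac{0}{N} = 1 + 0 = 1$)
$w{\left(b \right)} = 5$
$3 \cdot 8 \left(w{\left(0 \right)} + c{\left(6,-3 \right)}\right) = 3 \cdot 8 \left(5 + 1\right) = 24 \cdot 6 = 144$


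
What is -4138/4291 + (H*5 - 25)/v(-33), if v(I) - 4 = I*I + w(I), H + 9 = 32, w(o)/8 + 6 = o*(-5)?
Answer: -1880036/2029643 ≈ -0.92629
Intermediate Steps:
w(o) = -48 - 40*o (w(o) = -48 + 8*(o*(-5)) = -48 + 8*(-5*o) = -48 - 40*o)
H = 23 (H = -9 + 32 = 23)
v(I) = -44 + I**2 - 40*I (v(I) = 4 + (I*I + (-48 - 40*I)) = 4 + (I**2 + (-48 - 40*I)) = 4 + (-48 + I**2 - 40*I) = -44 + I**2 - 40*I)
-4138/4291 + (H*5 - 25)/v(-33) = -4138/4291 + (23*5 - 25)/(-44 + (-33)**2 - 40*(-33)) = -4138*1/4291 + (115 - 25)/(-44 + 1089 + 1320) = -4138/4291 + 90/2365 = -4138/4291 + 90*(1/2365) = -4138/4291 + 18/473 = -1880036/2029643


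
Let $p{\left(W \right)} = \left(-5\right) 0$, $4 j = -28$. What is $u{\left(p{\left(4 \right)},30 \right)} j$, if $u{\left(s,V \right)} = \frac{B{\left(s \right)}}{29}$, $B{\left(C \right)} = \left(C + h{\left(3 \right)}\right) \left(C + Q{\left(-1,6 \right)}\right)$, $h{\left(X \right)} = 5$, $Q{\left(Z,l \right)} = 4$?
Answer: $- \frac{140}{29} \approx -4.8276$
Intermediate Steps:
$j = -7$ ($j = \frac{1}{4} \left(-28\right) = -7$)
$B{\left(C \right)} = \left(4 + C\right) \left(5 + C\right)$ ($B{\left(C \right)} = \left(C + 5\right) \left(C + 4\right) = \left(5 + C\right) \left(4 + C\right) = \left(4 + C\right) \left(5 + C\right)$)
$p{\left(W \right)} = 0$
$u{\left(s,V \right)} = \frac{20}{29} + \frac{s^{2}}{29} + \frac{9 s}{29}$ ($u{\left(s,V \right)} = \frac{20 + s^{2} + 9 s}{29} = \left(20 + s^{2} + 9 s\right) \frac{1}{29} = \frac{20}{29} + \frac{s^{2}}{29} + \frac{9 s}{29}$)
$u{\left(p{\left(4 \right)},30 \right)} j = \left(\frac{20}{29} + \frac{0^{2}}{29} + \frac{9}{29} \cdot 0\right) \left(-7\right) = \left(\frac{20}{29} + \frac{1}{29} \cdot 0 + 0\right) \left(-7\right) = \left(\frac{20}{29} + 0 + 0\right) \left(-7\right) = \frac{20}{29} \left(-7\right) = - \frac{140}{29}$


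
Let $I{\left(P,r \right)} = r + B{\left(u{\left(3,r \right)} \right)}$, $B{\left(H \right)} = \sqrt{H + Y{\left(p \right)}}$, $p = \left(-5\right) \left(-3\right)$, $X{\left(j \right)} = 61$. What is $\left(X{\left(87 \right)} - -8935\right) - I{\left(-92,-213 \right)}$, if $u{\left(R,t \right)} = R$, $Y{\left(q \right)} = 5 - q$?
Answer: $9209 - i \sqrt{7} \approx 9209.0 - 2.6458 i$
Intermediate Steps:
$p = 15$
$B{\left(H \right)} = \sqrt{-10 + H}$ ($B{\left(H \right)} = \sqrt{H + \left(5 - 15\right)} = \sqrt{H - 10} = \sqrt{-10 + H}$)
$I{\left(P,r \right)} = r + i \sqrt{7}$ ($I{\left(P,r \right)} = r + \sqrt{-10 + 3} = r + \sqrt{-7} = r + i \sqrt{7}$)
$\left(X{\left(87 \right)} - -8935\right) - I{\left(-92,-213 \right)} = \left(61 - -8935\right) - \left(-213 + i \sqrt{7}\right) = \left(61 + 8935\right) + \left(213 - i \sqrt{7}\right) = 8996 + \left(213 - i \sqrt{7}\right) = 9209 - i \sqrt{7}$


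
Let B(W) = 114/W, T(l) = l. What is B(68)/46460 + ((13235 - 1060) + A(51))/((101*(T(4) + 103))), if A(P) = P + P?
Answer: 192018379/169021480 ≈ 1.1361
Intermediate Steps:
A(P) = 2*P
B(68)/46460 + ((13235 - 1060) + A(51))/((101*(T(4) + 103))) = (114/68)/46460 + ((13235 - 1060) + 2*51)/((101*(4 + 103))) = (114*(1/68))*(1/46460) + (12175 + 102)/((101*107)) = (57/34)*(1/46460) + 12277/10807 = 57/1579640 + 12277*(1/10807) = 57/1579640 + 12277/10807 = 192018379/169021480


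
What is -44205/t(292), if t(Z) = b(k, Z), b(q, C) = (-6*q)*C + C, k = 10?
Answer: 44205/17228 ≈ 2.5659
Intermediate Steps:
b(q, C) = C - 6*C*q (b(q, C) = -6*C*q + C = C - 6*C*q)
t(Z) = -59*Z (t(Z) = Z*(1 - 6*10) = Z*(1 - 60) = Z*(-59) = -59*Z)
-44205/t(292) = -44205/((-59*292)) = -44205/(-17228) = -44205*(-1/17228) = 44205/17228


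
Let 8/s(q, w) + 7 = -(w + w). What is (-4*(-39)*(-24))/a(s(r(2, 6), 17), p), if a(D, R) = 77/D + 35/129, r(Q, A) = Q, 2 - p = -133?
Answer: 3863808/406973 ≈ 9.4940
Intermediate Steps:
p = 135 (p = 2 - 1*(-133) = 2 + 133 = 135)
s(q, w) = 8/(-7 - 2*w) (s(q, w) = 8/(-7 - (w + w)) = 8/(-7 - 2*w))
a(D, R) = 35/129 + 77/D (a(D, R) = 77/D + 35*(1/129) = 77/D + 35/129 = 35/129 + 77/D)
(-4*(-39)*(-24))/a(s(r(2, 6), 17), p) = (-4*(-39)*(-24))/(35/129 + 77/((-8/(7 + 2*17)))) = (156*(-24))/(35/129 + 77/((-8/(7 + 34)))) = -3744/(35/129 + 77/((-8/41))) = -3744/(35/129 + 77/((-8*1/41))) = -3744/(35/129 + 77/(-8/41)) = -3744/(35/129 + 77*(-41/8)) = -3744/(35/129 - 3157/8) = -3744/(-406973/1032) = -3744*(-1032/406973) = 3863808/406973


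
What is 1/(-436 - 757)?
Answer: -1/1193 ≈ -0.00083822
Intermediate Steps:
1/(-436 - 757) = 1/(-1193) = -1/1193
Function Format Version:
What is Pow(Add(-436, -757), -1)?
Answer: Rational(-1, 1193) ≈ -0.00083822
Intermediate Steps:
Pow(Add(-436, -757), -1) = Pow(-1193, -1) = Rational(-1, 1193)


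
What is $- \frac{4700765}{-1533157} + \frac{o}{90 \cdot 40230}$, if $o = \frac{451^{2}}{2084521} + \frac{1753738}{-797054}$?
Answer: $\frac{7069603048581528376129123}{2305755223699072894396650} \approx 3.0661$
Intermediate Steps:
$o = - \frac{1746791054422}{830737900567}$ ($o = 203401 \cdot \frac{1}{2084521} + 1753738 \left(- \frac{1}{797054}\right) = \frac{203401}{2084521} - \frac{876869}{398527} = - \frac{1746791054422}{830737900567} \approx -2.1027$)
$- \frac{4700765}{-1533157} + \frac{o}{90 \cdot 40230} = - \frac{4700765}{-1533157} - \frac{1746791054422}{830737900567 \cdot 90 \cdot 40230} = \left(-4700765\right) \left(- \frac{1}{1533157}\right) - \frac{1746791054422}{830737900567 \cdot 3620700} = \frac{4700765}{1533157} - \frac{873395527211}{1503926358291468450} = \frac{7069603048581528376129123}{2305755223699072894396650}$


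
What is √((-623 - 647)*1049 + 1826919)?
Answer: √494689 ≈ 703.34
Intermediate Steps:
√((-623 - 647)*1049 + 1826919) = √(-1270*1049 + 1826919) = √(-1332230 + 1826919) = √494689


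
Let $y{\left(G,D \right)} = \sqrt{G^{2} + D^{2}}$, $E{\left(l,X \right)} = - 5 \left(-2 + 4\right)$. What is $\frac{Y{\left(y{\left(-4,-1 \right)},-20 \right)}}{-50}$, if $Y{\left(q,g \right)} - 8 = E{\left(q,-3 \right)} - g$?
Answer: $- \frac{9}{25} \approx -0.36$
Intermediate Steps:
$E{\left(l,X \right)} = -10$ ($E{\left(l,X \right)} = \left(-5\right) 2 = -10$)
$y{\left(G,D \right)} = \sqrt{D^{2} + G^{2}}$
$Y{\left(q,g \right)} = -2 - g$ ($Y{\left(q,g \right)} = 8 - \left(10 + g\right) = -2 - g$)
$\frac{Y{\left(y{\left(-4,-1 \right)},-20 \right)}}{-50} = \frac{-2 - -20}{-50} = - \frac{-2 + 20}{50} = \left(- \frac{1}{50}\right) 18 = - \frac{9}{25}$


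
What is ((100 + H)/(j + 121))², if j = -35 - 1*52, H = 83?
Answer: 33489/1156 ≈ 28.970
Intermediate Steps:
j = -87 (j = -35 - 52 = -87)
((100 + H)/(j + 121))² = ((100 + 83)/(-87 + 121))² = (183/34)² = 33489/1156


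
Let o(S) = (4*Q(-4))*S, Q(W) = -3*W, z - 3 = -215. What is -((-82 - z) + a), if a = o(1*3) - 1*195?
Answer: -79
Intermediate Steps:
z = -212 (z = 3 - 215 = -212)
o(S) = 48*S (o(S) = (4*(-3*(-4)))*S = (4*12)*S = 48*S)
a = -51 (a = 48*(1*3) - 1*195 = 48*3 - 195 = 144 - 195 = -51)
-((-82 - z) + a) = -((-82 - 1*(-212)) - 51) = -((-82 + 212) - 51) = -(130 - 51) = -1*79 = -79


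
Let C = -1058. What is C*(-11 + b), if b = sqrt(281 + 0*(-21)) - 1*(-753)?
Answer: -785036 - 1058*sqrt(281) ≈ -8.0277e+5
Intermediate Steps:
b = 753 + sqrt(281) (b = sqrt(281 + 0) + 753 = sqrt(281) + 753 = 753 + sqrt(281) ≈ 769.76)
C*(-11 + b) = -1058*(-11 + (753 + sqrt(281))) = -1058*(742 + sqrt(281)) = -785036 - 1058*sqrt(281)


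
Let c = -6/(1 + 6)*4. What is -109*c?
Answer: 2616/7 ≈ 373.71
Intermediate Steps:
c = -24/7 (c = -6/7*4 = -24/7 ≈ -3.4286)
-109*c = -109*(-24/7) = 2616/7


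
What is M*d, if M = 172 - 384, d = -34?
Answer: 7208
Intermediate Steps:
M = -212
M*d = -212*(-34) = 7208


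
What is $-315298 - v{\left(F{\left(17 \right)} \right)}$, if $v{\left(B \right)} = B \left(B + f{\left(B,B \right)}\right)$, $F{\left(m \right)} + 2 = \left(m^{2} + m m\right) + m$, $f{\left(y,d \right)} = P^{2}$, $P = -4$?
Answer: $-676435$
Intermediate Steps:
$f{\left(y,d \right)} = 16$ ($f{\left(y,d \right)} = \left(-4\right)^{2} = 16$)
$F{\left(m \right)} = -2 + m + 2 m^{2}$ ($F{\left(m \right)} = -2 + \left(\left(m^{2} + m m\right) + m\right) = -2 + \left(\left(m^{2} + m^{2}\right) + m\right) = -2 + \left(2 m^{2} + m\right) = -2 + \left(m + 2 m^{2}\right) = -2 + m + 2 m^{2}$)
$v{\left(B \right)} = B \left(16 + B\right)$ ($v{\left(B \right)} = B \left(B + 16\right) = B \left(16 + B\right)$)
$-315298 - v{\left(F{\left(17 \right)} \right)} = -315298 - \left(-2 + 17 + 2 \cdot 17^{2}\right) \left(16 + \left(-2 + 17 + 2 \cdot 17^{2}\right)\right) = -315298 - \left(-2 + 17 + 2 \cdot 289\right) \left(16 + \left(-2 + 17 + 2 \cdot 289\right)\right) = -315298 - \left(-2 + 17 + 578\right) \left(16 + \left(-2 + 17 + 578\right)\right) = -315298 - 593 \left(16 + 593\right) = -315298 - 593 \cdot 609 = -315298 - 361137 = -676435$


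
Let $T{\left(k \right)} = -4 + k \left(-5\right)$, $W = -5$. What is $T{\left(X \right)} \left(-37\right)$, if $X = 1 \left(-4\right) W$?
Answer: $3848$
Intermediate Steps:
$X = 20$ ($X = 1 \left(-4\right) \left(-5\right) = \left(-4\right) \left(-5\right) = 20$)
$T{\left(k \right)} = -4 - 5 k$
$T{\left(X \right)} \left(-37\right) = \left(-4 - 100\right) \left(-37\right) = \left(-104\right) \left(-37\right) = 3848$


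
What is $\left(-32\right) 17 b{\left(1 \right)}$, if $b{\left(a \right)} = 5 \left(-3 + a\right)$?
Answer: $5440$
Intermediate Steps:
$b{\left(a \right)} = -15 + 5 a$
$\left(-32\right) 17 b{\left(1 \right)} = \left(-32\right) 17 \left(-15 + 5 \cdot 1\right) = - 544 \left(-15 + 5\right) = \left(-544\right) \left(-10\right) = 5440$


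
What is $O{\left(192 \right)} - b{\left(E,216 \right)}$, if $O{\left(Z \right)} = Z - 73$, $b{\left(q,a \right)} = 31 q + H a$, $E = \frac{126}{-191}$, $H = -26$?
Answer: $\frac{1099291}{191} \approx 5755.5$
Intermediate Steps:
$E = - \frac{126}{191}$ ($E = 126 \left(- \frac{1}{191}\right) = - \frac{126}{191} \approx -0.65969$)
$b{\left(q,a \right)} = - 26 a + 31 q$ ($b{\left(q,a \right)} = 31 q - 26 a = - 26 a + 31 q$)
$O{\left(Z \right)} = -73 + Z$
$O{\left(192 \right)} - b{\left(E,216 \right)} = \left(-73 + 192\right) - \left(\left(-26\right) 216 + 31 \left(- \frac{126}{191}\right)\right) = 119 - \left(-5616 - \frac{3906}{191}\right) = 119 - - \frac{1076562}{191} = 119 + \frac{1076562}{191} = \frac{1099291}{191}$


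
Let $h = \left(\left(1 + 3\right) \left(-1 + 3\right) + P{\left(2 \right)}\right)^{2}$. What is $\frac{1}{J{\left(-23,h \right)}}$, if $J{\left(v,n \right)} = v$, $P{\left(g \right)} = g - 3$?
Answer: $- \frac{1}{23} \approx -0.043478$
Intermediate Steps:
$P{\left(g \right)} = -3 + g$
$h = 49$ ($h = \left(\left(1 + 3\right) \left(-1 + 3\right) + \left(-3 + 2\right)\right)^{2} = \left(4 \cdot 2 - 1\right)^{2} = \left(8 - 1\right)^{2} = 7^{2} = 49$)
$\frac{1}{J{\left(-23,h \right)}} = \frac{1}{-23} = - \frac{1}{23}$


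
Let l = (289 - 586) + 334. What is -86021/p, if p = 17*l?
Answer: -86021/629 ≈ -136.76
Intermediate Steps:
l = 37 (l = -297 + 334 = 37)
p = 629 (p = 17*37 = 629)
-86021/p = -86021/629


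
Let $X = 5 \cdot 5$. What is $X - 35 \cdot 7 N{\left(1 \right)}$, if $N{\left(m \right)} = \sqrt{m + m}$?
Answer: $25 - 245 \sqrt{2} \approx -321.48$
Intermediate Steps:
$N{\left(m \right)} = \sqrt{2} \sqrt{m}$ ($N{\left(m \right)} = \sqrt{2 m} = \sqrt{2} \sqrt{m}$)
$X = 25$
$X - 35 \cdot 7 N{\left(1 \right)} = 25 - 35 \cdot 7 \sqrt{2} \sqrt{1} = 25 - 35 \cdot 7 \sqrt{2} \cdot 1 = 25 - 35 \cdot 7 \sqrt{2} = 25 - 245 \sqrt{2}$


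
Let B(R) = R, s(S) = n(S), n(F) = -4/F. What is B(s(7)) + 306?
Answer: 2138/7 ≈ 305.43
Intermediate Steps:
s(S) = -4/S
B(s(7)) + 306 = -4/7 + 306 = 2138/7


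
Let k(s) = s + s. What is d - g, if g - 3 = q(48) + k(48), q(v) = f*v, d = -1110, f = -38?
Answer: 615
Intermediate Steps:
k(s) = 2*s
q(v) = -38*v
g = -1725 (g = 3 + (-38*48 + 2*48) = 3 + (-1824 + 96) = 3 - 1728 = -1725)
d - g = -1110 - 1*(-1725) = -1110 + 1725 = 615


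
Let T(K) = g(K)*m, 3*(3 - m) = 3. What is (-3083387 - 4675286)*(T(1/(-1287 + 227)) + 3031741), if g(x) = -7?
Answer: -23522178418271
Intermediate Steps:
m = 2 (m = 3 - ⅓*3 = 3 - 1 = 2)
T(K) = -14 (T(K) = -7*2 = -14)
(-3083387 - 4675286)*(T(1/(-1287 + 227)) + 3031741) = (-3083387 - 4675286)*(-14 + 3031741) = -7758673*3031727 = -23522178418271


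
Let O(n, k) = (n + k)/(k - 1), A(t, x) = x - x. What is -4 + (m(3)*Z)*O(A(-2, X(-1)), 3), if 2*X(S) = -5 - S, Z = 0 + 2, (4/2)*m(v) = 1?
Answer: -5/2 ≈ -2.5000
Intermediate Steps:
m(v) = ½ (m(v) = (½)*1 = ½)
Z = 2
X(S) = -5/2 - S/2 (X(S) = (-5 - S)/2 = -5/2 - S/2)
A(t, x) = 0
O(n, k) = (k + n)/(-1 + k)
-4 + (m(3)*Z)*O(A(-2, X(-1)), 3) = -4 + ((½)*2)*((3 + 0)/(-1 + 3)) = -4 + 1*(3/2) = -4 + 3/2 = -5/2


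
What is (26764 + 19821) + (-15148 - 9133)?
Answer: 22304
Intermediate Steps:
(26764 + 19821) + (-15148 - 9133) = 46585 - 24281 = 22304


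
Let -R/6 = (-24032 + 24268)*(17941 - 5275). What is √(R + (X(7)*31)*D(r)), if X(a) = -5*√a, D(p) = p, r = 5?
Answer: √(-17935056 - 775*√7) ≈ 4235.2*I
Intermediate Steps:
R = -17935056 (R = -6*(-24032 + 24268)*(17941 - 5275) = -1416*12666 = -6*2989176 = -17935056)
√(R + (X(7)*31)*D(r)) = √(-17935056 + (-5*√7*31)*5) = √(-17935056 - 155*√7*5) = √(-17935056 - 775*√7)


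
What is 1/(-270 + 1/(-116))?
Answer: -116/31321 ≈ -0.0037036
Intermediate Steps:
1/(-270 + 1/(-116)) = 1/(-270 - 1/116) = 1/(-31321/116) = -116/31321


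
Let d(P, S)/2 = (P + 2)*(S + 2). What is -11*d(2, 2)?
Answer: -352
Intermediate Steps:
d(P, S) = 2*(2 + P)*(2 + S) (d(P, S) = 2*((P + 2)*(S + 2)) = 2*((2 + P)*(2 + S)) = 2*(2 + P)*(2 + S))
-11*d(2, 2) = -11*(8 + 4*2 + 4*2 + 2*2*2) = -11*(8 + 8 + 8 + 8) = -11*32 = -352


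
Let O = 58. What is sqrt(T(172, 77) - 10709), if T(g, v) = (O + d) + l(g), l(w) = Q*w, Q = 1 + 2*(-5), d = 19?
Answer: 2*I*sqrt(3045) ≈ 110.36*I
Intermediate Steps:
Q = -9 (Q = 1 - 10 = -9)
l(w) = -9*w
T(g, v) = 77 - 9*g (T(g, v) = (58 + 19) - 9*g = 77 - 9*g)
sqrt(T(172, 77) - 10709) = sqrt((77 - 9*172) - 10709) = sqrt((77 - 1548) - 10709) = sqrt(-1471 - 10709) = sqrt(-12180) = 2*I*sqrt(3045)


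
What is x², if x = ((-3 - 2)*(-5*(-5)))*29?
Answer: 13140625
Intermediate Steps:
x = -3625 (x = -5*25*29 = -125*29 = -3625)
x² = (-3625)² = 13140625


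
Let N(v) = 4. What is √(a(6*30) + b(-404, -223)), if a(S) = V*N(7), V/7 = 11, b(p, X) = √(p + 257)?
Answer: √(308 + 7*I*√3) ≈ 17.553 + 0.3454*I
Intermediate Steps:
b(p, X) = √(257 + p)
V = 77 (V = 7*11 = 77)
a(S) = 308 (a(S) = 77*4 = 308)
√(a(6*30) + b(-404, -223)) = √(308 + √(257 - 404)) = √(308 + √(-147)) = √(308 + 7*I*√3)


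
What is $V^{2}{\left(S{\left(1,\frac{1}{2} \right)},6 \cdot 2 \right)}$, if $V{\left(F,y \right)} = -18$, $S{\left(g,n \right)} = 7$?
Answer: $324$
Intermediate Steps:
$V^{2}{\left(S{\left(1,\frac{1}{2} \right)},6 \cdot 2 \right)} = \left(-18\right)^{2} = 324$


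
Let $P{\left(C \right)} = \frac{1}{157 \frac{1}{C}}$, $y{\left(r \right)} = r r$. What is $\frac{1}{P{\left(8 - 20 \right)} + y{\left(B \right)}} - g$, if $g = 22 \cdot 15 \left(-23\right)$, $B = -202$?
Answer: $\frac{48623179597}{6406216} \approx 7590.0$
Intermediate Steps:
$g = -7590$ ($g = 330 \left(-23\right) = -7590$)
$y{\left(r \right)} = r^{2}$
$P{\left(C \right)} = \frac{C}{157}$
$\frac{1}{P{\left(8 - 20 \right)} + y{\left(B \right)}} - g = \frac{1}{\frac{8 - 20}{157} + \left(-202\right)^{2}} - -7590 = \frac{1}{\frac{8 - 20}{157} + 40804} + 7590 = \frac{1}{\frac{1}{157} \left(-12\right) + 40804} + 7590 = \frac{1}{- \frac{12}{157} + 40804} + 7590 = \frac{1}{\frac{6406216}{157}} + 7590 = \frac{157}{6406216} + 7590 = \frac{48623179597}{6406216}$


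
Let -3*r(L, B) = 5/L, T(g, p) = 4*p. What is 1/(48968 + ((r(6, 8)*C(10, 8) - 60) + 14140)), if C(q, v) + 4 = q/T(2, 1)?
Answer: 12/756581 ≈ 1.5861e-5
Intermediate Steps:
r(L, B) = -5/(3*L)
C(q, v) = -4 + q/4 (C(q, v) = -4 + q/((4*1)) = -4 + q/4)
1/(48968 + ((r(6, 8)*C(10, 8) - 60) + 14140)) = 1/(48968 + (((-5/3/6)*(-4 + (1/4)*10) - 60) + 14140)) = 1/(48968 + (((-5/3*1/6)*(-4 + 5/2) - 60) + 14140)) = 1/(48968 + ((-5/18*(-3/2) - 60) + 14140)) = 1/(48968 + ((5/12 - 60) + 14140)) = 1/(48968 + (-715/12 + 14140)) = 1/(48968 + 168965/12) = 1/(756581/12) = 12/756581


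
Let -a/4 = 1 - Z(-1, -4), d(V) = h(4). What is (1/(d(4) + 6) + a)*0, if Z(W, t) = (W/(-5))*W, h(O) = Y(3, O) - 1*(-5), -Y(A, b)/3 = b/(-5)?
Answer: 0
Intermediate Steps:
Y(A, b) = 3*b/5 (Y(A, b) = -3*b/(-5) = -3*b*(-1)/5 = -(-3)*b/5 = 3*b/5)
h(O) = 5 + 3*O/5 (h(O) = 3*O/5 - 1*(-5) = 3*O/5 + 5 = 5 + 3*O/5)
d(V) = 37/5 (d(V) = 5 + (3/5)*4 = 5 + 12/5 = 37/5)
Z(W, t) = -W**2/5 (Z(W, t) = (W*(-1/5))*W = (-W/5)*W = -W**2/5)
a = -24/5 (a = -4*(1 - (-1)*(-1)**2/5) = -4*(1 - (-1)/5) = -4*(1 - 1*(-1/5)) = -4*(1 + 1/5) = -4*6/5 = -24/5 ≈ -4.8000)
(1/(d(4) + 6) + a)*0 = (1/(37/5 + 6) - 24/5)*0 = (1/(67/5) - 24/5)*0 = (5/67 - 24/5)*0 = -1583/335*0 = 0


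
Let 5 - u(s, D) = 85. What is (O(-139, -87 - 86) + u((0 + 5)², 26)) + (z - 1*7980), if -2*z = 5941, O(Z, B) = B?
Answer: -22407/2 ≈ -11204.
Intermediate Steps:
u(s, D) = -80 (u(s, D) = 5 - 1*85 = 5 - 85 = -80)
z = -5941/2 (z = -½*5941 = -5941/2 ≈ -2970.5)
(O(-139, -87 - 86) + u((0 + 5)², 26)) + (z - 1*7980) = ((-87 - 86) - 80) + (-5941/2 - 1*7980) = (-173 - 80) + (-5941/2 - 7980) = -253 - 21901/2 = -22407/2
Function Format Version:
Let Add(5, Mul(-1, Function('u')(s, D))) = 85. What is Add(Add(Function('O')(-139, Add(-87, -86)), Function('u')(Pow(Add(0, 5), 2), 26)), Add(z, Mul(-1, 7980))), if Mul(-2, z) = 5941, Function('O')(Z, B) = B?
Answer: Rational(-22407, 2) ≈ -11204.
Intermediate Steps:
Function('u')(s, D) = -80 (Function('u')(s, D) = Add(5, Mul(-1, 85)) = Add(5, -85) = -80)
z = Rational(-5941, 2) (z = Mul(Rational(-1, 2), 5941) = Rational(-5941, 2) ≈ -2970.5)
Add(Add(Function('O')(-139, Add(-87, -86)), Function('u')(Pow(Add(0, 5), 2), 26)), Add(z, Mul(-1, 7980))) = Add(Add(Add(-87, -86), -80), Add(Rational(-5941, 2), Mul(-1, 7980))) = Add(Add(-173, -80), Add(Rational(-5941, 2), -7980)) = Add(-253, Rational(-21901, 2)) = Rational(-22407, 2)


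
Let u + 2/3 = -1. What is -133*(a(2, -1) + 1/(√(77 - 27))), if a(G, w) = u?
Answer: 665/3 - 133*√2/10 ≈ 202.86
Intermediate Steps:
u = -5/3 (u = -⅔ - 1 = -5/3 ≈ -1.6667)
a(G, w) = -5/3
-133*(a(2, -1) + 1/(√(77 - 27))) = -133*(-5/3 + 1/(√(77 - 27))) = -133*(-5/3 + 1/(√50)) = -133*(-5/3 + 1/(5*√2)) = -133*(-5/3 + √2/10) = 665/3 - 133*√2/10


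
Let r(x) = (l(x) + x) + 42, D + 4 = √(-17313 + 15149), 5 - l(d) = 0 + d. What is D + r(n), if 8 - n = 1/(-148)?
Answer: 43 + 2*I*√541 ≈ 43.0 + 46.519*I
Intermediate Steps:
l(d) = 5 - d (l(d) = 5 - (0 + d) = 5 - d)
n = 1185/148 (n = 8 - 1/(-148) = 8 - 1*(-1/148) = 8 + 1/148 = 1185/148 ≈ 8.0068)
D = -4 + 2*I*√541 (D = -4 + √(-17313 + 15149) = -4 + √(-2164) = -4 + 2*I*√541 ≈ -4.0 + 46.519*I)
r(x) = 47 (r(x) = ((5 - x) + x) + 42 = 5 + 42 = 47)
D + r(n) = (-4 + 2*I*√541) + 47 = 43 + 2*I*√541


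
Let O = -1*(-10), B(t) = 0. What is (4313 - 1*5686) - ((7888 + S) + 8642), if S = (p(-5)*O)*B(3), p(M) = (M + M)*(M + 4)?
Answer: -17903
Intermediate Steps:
p(M) = 2*M*(4 + M) (p(M) = (2*M)*(4 + M) = 2*M*(4 + M))
O = 10
S = 0 (S = ((2*(-5)*(4 - 5))*10)*0 = ((2*(-5)*(-1))*10)*0 = (10*10)*0 = 100*0 = 0)
(4313 - 1*5686) - ((7888 + S) + 8642) = (4313 - 1*5686) - ((7888 + 0) + 8642) = (4313 - 5686) - (7888 + 8642) = -1373 - 1*16530 = -1373 - 16530 = -17903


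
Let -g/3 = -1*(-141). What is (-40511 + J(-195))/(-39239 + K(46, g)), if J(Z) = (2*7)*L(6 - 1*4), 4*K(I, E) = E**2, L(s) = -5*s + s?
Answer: -162492/21973 ≈ -7.3951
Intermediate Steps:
L(s) = -4*s
g = -423 (g = -(-3)*(-141) = -3*141 = -423)
K(I, E) = E**2/4
J(Z) = -112 (J(Z) = (2*7)*(-4*(6 - 1*4)) = 14*(-4*(6 - 4)) = 14*(-4*2) = 14*(-8) = -112)
(-40511 + J(-195))/(-39239 + K(46, g)) = (-40511 - 112)/(-39239 + (1/4)*(-423)**2) = -40623/(-39239 + (1/4)*178929) = -40623/(-39239 + 178929/4) = -40623/21973/4 = -40623*4/21973 = -162492/21973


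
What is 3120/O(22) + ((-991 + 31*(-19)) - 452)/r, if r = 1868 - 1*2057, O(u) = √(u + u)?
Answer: 2032/189 + 1560*√11/11 ≈ 481.11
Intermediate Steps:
O(u) = √2*√u (O(u) = √(2*u) = √2*√u)
r = -189 (r = 1868 - 2057 = -189)
3120/O(22) + ((-991 + 31*(-19)) - 452)/r = 3120/((√2*√22)) + ((-991 + 31*(-19)) - 452)/(-189) = 3120/((2*√11)) + ((-991 - 589) - 452)*(-1/189) = 3120*(√11/22) + (-1580 - 452)*(-1/189) = 1560*√11/11 - 2032*(-1/189) = 1560*√11/11 + 2032/189 = 2032/189 + 1560*√11/11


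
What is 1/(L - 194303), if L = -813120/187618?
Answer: -93809/18227776687 ≈ -5.1465e-6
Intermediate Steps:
L = -406560/93809 (L = -813120*1/187618 = -406560/93809 ≈ -4.3339)
1/(L - 194303) = 1/(-406560/93809 - 194303) = 1/(-18227776687/93809) = -93809/18227776687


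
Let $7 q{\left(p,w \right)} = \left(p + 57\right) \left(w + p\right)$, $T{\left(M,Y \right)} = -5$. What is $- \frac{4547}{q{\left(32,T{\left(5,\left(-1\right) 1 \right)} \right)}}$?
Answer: $- \frac{31829}{2403} \approx -13.246$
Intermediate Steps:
$q{\left(p,w \right)} = \frac{\left(57 + p\right) \left(p + w\right)}{7}$ ($q{\left(p,w \right)} = \frac{\left(p + 57\right) \left(w + p\right)}{7} = \frac{\left(57 + p\right) \left(p + w\right)}{7}$)
$- \frac{4547}{q{\left(32,T{\left(5,\left(-1\right) 1 \right)} \right)}} = - \frac{4547}{\frac{32^{2}}{7} + \frac{57}{7} \cdot 32 + \frac{57}{7} \left(-5\right) + \frac{1}{7} \cdot 32 \left(-5\right)} = - \frac{4547}{\frac{1}{7} \cdot 1024 + \frac{1824}{7} - \frac{285}{7} - \frac{160}{7}} = - \frac{4547}{\frac{1024}{7} + \frac{1824}{7} - \frac{285}{7} - \frac{160}{7}} = - \frac{4547}{\frac{2403}{7}} = \left(-4547\right) \frac{7}{2403} = - \frac{31829}{2403}$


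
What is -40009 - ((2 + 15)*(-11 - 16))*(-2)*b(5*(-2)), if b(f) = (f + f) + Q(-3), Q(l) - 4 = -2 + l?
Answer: -20731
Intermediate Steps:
Q(l) = 2 + l (Q(l) = 4 + (-2 + l) = 2 + l)
b(f) = -1 + 2*f (b(f) = (f + f) + (2 - 3) = 2*f - 1 = -1 + 2*f)
-40009 - ((2 + 15)*(-11 - 16))*(-2)*b(5*(-2)) = -40009 - ((2 + 15)*(-11 - 16))*(-2)*(-1 + 2*(5*(-2))) = -40009 - (17*(-27))*(-2)*(-1 + 2*(-10)) = -40009 - (-459*(-2))*(-1 - 20) = -40009 - 918*(-21) = -40009 - 1*(-19278) = -40009 + 19278 = -20731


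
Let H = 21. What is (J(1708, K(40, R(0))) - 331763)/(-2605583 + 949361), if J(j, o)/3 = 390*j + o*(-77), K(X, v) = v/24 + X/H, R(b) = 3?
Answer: -13329025/13249776 ≈ -1.0060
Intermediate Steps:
K(X, v) = X/21 + v/24 (K(X, v) = v/24 + X/21 = X/21 + v/24)
J(j, o) = -231*o + 1170*j (J(j, o) = 3*(390*j + o*(-77)) = 3*(390*j - 77*o) = 3*(-77*o + 390*j) = -231*o + 1170*j)
(J(1708, K(40, R(0))) - 331763)/(-2605583 + 949361) = ((-231*((1/21)*40 + (1/24)*3) + 1170*1708) - 331763)/(-2605583 + 949361) = ((-231*(40/21 + 1/8) + 1998360) - 331763)/(-1656222) = ((-231*341/168 + 1998360) - 331763)*(-1/1656222) = ((-3751/8 + 1998360) - 331763)*(-1/1656222) = (15983129/8 - 331763)*(-1/1656222) = (13329025/8)*(-1/1656222) = -13329025/13249776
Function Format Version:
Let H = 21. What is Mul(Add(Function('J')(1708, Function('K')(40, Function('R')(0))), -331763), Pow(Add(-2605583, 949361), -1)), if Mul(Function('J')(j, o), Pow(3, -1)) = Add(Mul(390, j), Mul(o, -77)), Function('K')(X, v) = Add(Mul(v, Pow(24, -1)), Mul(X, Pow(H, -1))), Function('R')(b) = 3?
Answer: Rational(-13329025, 13249776) ≈ -1.0060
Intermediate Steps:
Function('K')(X, v) = Add(Mul(Rational(1, 21), X), Mul(Rational(1, 24), v)) (Function('K')(X, v) = Add(Mul(v, Pow(24, -1)), Mul(X, Pow(21, -1))) = Add(Mul(v, Rational(1, 24)), Mul(X, Rational(1, 21))) = Add(Mul(Rational(1, 24), v), Mul(Rational(1, 21), X)) = Add(Mul(Rational(1, 21), X), Mul(Rational(1, 24), v)))
Function('J')(j, o) = Add(Mul(-231, o), Mul(1170, j)) (Function('J')(j, o) = Mul(3, Add(Mul(390, j), Mul(o, -77))) = Mul(3, Add(Mul(390, j), Mul(-77, o))) = Mul(3, Add(Mul(-77, o), Mul(390, j))) = Add(Mul(-231, o), Mul(1170, j)))
Mul(Add(Function('J')(1708, Function('K')(40, Function('R')(0))), -331763), Pow(Add(-2605583, 949361), -1)) = Mul(Add(Add(Mul(-231, Add(Mul(Rational(1, 21), 40), Mul(Rational(1, 24), 3))), Mul(1170, 1708)), -331763), Pow(Add(-2605583, 949361), -1)) = Mul(Add(Add(Mul(-231, Add(Rational(40, 21), Rational(1, 8))), 1998360), -331763), Pow(-1656222, -1)) = Mul(Add(Add(Mul(-231, Rational(341, 168)), 1998360), -331763), Rational(-1, 1656222)) = Mul(Add(Add(Rational(-3751, 8), 1998360), -331763), Rational(-1, 1656222)) = Mul(Add(Rational(15983129, 8), -331763), Rational(-1, 1656222)) = Mul(Rational(13329025, 8), Rational(-1, 1656222)) = Rational(-13329025, 13249776)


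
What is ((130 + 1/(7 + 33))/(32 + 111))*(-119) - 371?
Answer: -2741039/5720 ≈ -479.20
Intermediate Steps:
((130 + 1/(7 + 33))/(32 + 111))*(-119) - 371 = ((130 + 1/40)/143)*(-119) - 371 = ((130 + 1/40)*(1/143))*(-119) - 371 = ((5201/40)*(1/143))*(-119) - 371 = (5201/5720)*(-119) - 371 = -618919/5720 - 371 = -2741039/5720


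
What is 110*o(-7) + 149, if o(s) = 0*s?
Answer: 149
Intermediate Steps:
o(s) = 0
110*o(-7) + 149 = 110*0 + 149 = 0 + 149 = 149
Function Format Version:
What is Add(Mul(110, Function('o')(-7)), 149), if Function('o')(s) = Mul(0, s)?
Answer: 149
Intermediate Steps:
Function('o')(s) = 0
Add(Mul(110, Function('o')(-7)), 149) = Add(Mul(110, 0), 149) = Add(0, 149) = 149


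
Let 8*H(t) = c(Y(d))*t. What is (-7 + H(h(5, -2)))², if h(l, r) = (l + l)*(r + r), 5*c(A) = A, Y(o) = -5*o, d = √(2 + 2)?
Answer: 9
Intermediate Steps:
d = 2 (d = √4 = 2)
c(A) = A/5
h(l, r) = 4*l*r (h(l, r) = (2*l)*(2*r) = 4*l*r)
H(t) = -t/4 (H(t) = (((-5*2)/5)*t)/8 = (((⅕)*(-10))*t)/8 = (-2*t)/8 = -t/4)
(-7 + H(h(5, -2)))² = (-7 - 5*(-2))² = (-7 - ¼*(-40))² = (-7 + 10)² = 3² = 9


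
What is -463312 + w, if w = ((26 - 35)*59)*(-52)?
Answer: -435700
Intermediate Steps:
w = 27612 (w = -9*59*(-52) = -531*(-52) = 27612)
-463312 + w = -463312 + 27612 = -435700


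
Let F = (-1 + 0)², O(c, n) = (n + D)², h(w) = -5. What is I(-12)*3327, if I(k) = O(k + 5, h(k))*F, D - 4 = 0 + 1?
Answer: 0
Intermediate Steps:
D = 5 (D = 4 + (0 + 1) = 4 + 1 = 5)
O(c, n) = (5 + n)² (O(c, n) = (n + 5)² = (5 + n)²)
F = 1 (F = (-1)² = 1)
I(k) = 0 (I(k) = (5 - 5)²*1 = 0²*1 = 0*1 = 0)
I(-12)*3327 = 0*3327 = 0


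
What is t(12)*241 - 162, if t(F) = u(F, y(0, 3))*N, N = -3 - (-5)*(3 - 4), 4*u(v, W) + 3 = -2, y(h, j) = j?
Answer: 2248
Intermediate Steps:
u(v, W) = -5/4 (u(v, W) = -3/4 + (1/4)*(-2) = -3/4 - 1/2 = -5/4)
N = -8 (N = -3 - (-5)*(-1) = -3 - 1*5 = -3 - 5 = -8)
t(F) = 10 (t(F) = -5/4*(-8) = 10)
t(12)*241 - 162 = 10*241 - 162 = 2410 - 162 = 2248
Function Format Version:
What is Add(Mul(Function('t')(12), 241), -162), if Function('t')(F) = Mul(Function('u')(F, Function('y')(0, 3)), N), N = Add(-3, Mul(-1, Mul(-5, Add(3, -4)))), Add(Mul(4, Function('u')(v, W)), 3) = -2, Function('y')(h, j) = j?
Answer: 2248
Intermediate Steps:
Function('u')(v, W) = Rational(-5, 4) (Function('u')(v, W) = Add(Rational(-3, 4), Mul(Rational(1, 4), -2)) = Add(Rational(-3, 4), Rational(-1, 2)) = Rational(-5, 4))
N = -8 (N = Add(-3, Mul(-1, Mul(-5, -1))) = Add(-3, Mul(-1, 5)) = Add(-3, -5) = -8)
Function('t')(F) = 10 (Function('t')(F) = Mul(Rational(-5, 4), -8) = 10)
Add(Mul(Function('t')(12), 241), -162) = Add(Mul(10, 241), -162) = Add(2410, -162) = 2248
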